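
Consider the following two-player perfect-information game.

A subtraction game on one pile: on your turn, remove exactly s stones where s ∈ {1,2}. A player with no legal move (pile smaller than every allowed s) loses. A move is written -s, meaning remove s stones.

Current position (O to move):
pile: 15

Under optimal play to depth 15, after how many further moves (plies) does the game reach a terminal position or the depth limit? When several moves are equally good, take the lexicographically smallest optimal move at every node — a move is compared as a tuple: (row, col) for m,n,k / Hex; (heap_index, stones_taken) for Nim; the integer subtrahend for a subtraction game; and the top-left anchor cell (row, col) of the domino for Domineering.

ply 1, O at 15 | -1=-1→14*; -2=-1→13
ply 2, X at 14 | -1=-1→13; -2=+1→12*
ply 3, O at 12 | -1=-1→11*; -2=-1→10
ply 4, X at 11 | -1=-1→10; -2=+1→9*
ply 5, O at 9 | -1=-1→8*; -2=-1→7
ply 6, X at 8 | -1=-1→7; -2=+1→6*
ply 7, O at 6 | -1=-1→5*; -2=-1→4
ply 8, X at 5 | -1=-1→4; -2=+1→3*
ply 9, O at 3 | -1=-1→2*; -2=-1→1
ply 10, X at 2 | -1=-1→1; -2=+1→0*
ply 11: 0 is terminal -1 (O); from 15 depth 15

PV length from [15]: 10 plies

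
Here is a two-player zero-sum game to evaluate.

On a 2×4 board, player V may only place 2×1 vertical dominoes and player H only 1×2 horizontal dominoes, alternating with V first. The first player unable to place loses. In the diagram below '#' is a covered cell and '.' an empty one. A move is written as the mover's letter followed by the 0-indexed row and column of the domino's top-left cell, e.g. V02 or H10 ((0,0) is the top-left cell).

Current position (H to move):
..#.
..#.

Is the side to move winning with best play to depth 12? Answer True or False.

H winning at [..#./..#.]: True

[..#./..#.] H move#1: H00:+1/###./..#.*, H10:+1/..#./###.
[###./..#.] V move#2: V03:-1/####/..##*
[####/..##] H move#3: H10:+1/####/####*
[####/####] end (terminal -1, V#4); searched ..#./..#. to 12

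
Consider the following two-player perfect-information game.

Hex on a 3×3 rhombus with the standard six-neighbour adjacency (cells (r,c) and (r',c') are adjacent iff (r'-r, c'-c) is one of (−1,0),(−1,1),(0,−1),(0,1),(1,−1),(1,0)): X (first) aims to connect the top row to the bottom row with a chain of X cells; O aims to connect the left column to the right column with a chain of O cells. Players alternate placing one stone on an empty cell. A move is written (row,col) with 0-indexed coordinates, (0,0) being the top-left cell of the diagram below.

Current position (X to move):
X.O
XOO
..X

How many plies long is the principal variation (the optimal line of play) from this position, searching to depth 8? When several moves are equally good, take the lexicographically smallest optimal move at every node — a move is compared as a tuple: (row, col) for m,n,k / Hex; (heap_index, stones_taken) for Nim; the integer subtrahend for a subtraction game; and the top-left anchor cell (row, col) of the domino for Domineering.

[X.O/XOO/..X] X move#1: (0,1):-1/XXO/XOO/..X, (2,0):+1/X.O/XOO/X.X*, (2,1):-1/X.O/XOO/.XX
[X.O/XOO/X.X] end (terminal -1, O#2); searched X.O/XOO/..X to 8

PV length from [X.O/XOO/..X]: 1 ply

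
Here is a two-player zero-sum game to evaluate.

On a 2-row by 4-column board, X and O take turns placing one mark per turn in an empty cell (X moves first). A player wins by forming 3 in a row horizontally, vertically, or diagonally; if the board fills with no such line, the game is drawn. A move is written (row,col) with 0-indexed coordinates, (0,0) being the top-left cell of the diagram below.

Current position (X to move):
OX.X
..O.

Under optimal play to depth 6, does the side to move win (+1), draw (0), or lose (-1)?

ply 1, X at OX.X/..O. | (0,2)=+1→OXXX/..O.*; (1,0)=+0→OX.X/X.O.; (1,1)=+0→OX.X/.XO.; (1,3)=+0→OX.X/..OX
ply 2: OXXX/..O. is terminal -1 (O); from OX.X/..O. depth 6

value(OX.X/..O., X) = +1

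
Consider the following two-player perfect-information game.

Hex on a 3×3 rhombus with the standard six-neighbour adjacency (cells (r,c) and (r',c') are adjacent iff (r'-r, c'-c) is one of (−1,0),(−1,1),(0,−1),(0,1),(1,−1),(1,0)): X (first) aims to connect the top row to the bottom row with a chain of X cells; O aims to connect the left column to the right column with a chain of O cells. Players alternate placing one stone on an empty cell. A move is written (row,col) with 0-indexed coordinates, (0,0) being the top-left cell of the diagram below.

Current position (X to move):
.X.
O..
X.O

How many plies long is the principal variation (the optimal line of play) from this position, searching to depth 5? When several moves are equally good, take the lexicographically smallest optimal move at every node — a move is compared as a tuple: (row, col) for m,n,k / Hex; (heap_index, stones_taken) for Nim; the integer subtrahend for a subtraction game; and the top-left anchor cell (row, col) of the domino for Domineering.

ply 1, X at .X./O../X.O | (0,0)=-1→XX./O../X.O; (0,2)=-1→.XX/O../X.O; (1,1)=+1→.X./OX./X.O*; (1,2)=-1→.X./O.X/X.O; (2,1)=-1→.X./O../XXO
ply 2: .X./OX./X.O is terminal -1 (O); from .X./O../X.O depth 5

PV length from [.X./O../X.O]: 1 ply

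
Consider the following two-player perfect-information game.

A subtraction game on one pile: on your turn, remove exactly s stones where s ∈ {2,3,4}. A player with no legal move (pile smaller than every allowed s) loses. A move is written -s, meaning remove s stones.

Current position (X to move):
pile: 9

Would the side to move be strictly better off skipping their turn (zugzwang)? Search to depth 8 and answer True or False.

p1 X@[9]: -2[7]+1* -3[6]+1 -4[5]-1
p2 O@[7]: -2[5]-1* -3[4]-1 -4[3]-1
p3 X@[5]: -2[3]-1 -3[2]-1 -4[1]+1*
p4 O@[1] terminal -1; root [9] d8
suppose X passes — search the same position with O to move:
pass> p1 O@[9]: -2[7]+1* -3[6]+1 -4[5]-1
pass> p2 X@[7]: -2[5]-1* -3[4]-1 -4[3]-1
pass> p3 O@[5]: -2[3]-1 -3[2]-1 -4[1]+1*
pass> p4 X@[1] terminal -1; root [9] d8
for X: play +1, pass -1

zugzwang(9, X) = False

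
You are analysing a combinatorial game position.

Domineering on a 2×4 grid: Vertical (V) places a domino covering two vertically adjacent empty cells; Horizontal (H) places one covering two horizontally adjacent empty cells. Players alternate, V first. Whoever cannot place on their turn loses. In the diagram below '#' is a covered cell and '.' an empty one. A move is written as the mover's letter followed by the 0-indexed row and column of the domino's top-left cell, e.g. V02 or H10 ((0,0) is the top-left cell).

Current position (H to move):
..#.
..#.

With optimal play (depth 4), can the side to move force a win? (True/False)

[..#./..#.] H move#1: H00:+1/###./..#.*, H10:+1/..#./###.
[###./..#.] V move#2: V03:-1/####/..##*
[####/..##] H move#3: H10:+1/####/####*
[####/####] end (terminal -1, V#4); searched ..#./..#. to 4

H winning at [..#./..#.]: True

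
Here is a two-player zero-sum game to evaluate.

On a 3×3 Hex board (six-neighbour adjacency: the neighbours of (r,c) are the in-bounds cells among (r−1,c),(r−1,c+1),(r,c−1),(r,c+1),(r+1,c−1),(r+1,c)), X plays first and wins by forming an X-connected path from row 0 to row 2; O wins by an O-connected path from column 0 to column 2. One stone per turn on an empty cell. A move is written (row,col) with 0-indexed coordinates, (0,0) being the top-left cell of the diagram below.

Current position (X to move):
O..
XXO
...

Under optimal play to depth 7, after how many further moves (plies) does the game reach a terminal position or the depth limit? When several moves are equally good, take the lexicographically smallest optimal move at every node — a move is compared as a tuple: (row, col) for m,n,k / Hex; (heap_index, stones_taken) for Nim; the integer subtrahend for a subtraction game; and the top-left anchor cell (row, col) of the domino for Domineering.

PV length from [O../XXO/...]: 3 plies

[O../XXO/...] X move#1: (0,1):+1/OX./XXO/...*, (0,2):+1/O.X/XXO/..., (2,0):+1/O../XXO/X.., (2,1):+1/O../XXO/.X., (2,2):+1/O../XXO/..X
[OX./XXO/...] O move#2: (0,2):-1/OXO/XXO/...*, (2,0):-1/OX./XXO/O.., (2,1):-1/OX./XXO/.O., (2,2):-1/OX./XXO/..O
[OXO/XXO/...] X move#3: (2,0):+1/OXO/XXO/X..*, (2,1):+1/OXO/XXO/.X., (2,2):+1/OXO/XXO/..X
[OXO/XXO/X..] end (terminal -1, O#4); searched O../XXO/... to 7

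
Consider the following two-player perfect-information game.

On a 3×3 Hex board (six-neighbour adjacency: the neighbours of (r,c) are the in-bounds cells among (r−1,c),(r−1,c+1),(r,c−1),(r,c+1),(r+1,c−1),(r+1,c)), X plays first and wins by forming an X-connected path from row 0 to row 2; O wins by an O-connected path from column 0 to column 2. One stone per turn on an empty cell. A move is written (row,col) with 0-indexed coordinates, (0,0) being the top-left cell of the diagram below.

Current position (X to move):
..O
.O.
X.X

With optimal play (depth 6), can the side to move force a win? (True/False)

X winning at [..O/.O./X.X]: True

[..O/.O./X.X] X move#1: (0,0):-1/X.O/.O./X.X, (0,1):-1/.XO/.O./X.X, (1,0):+1/..O/XO./X.X*, (1,2):-1/..O/.OX/X.X, (2,1):-1/..O/.O./XXX
[..O/XO./X.X] O move#2: (0,0):-1/O.O/XO./X.X*, (0,1):-1/.OO/XO./X.X, (1,2):-1/..O/XOO/X.X, (2,1):-1/..O/XO./XOX
[O.O/XO./X.X] X move#3: (0,1):+1/OXO/XO./X.X*, (1,2):-1/O.O/XOX/X.X, (2,1):-1/O.O/XO./XXX
[OXO/XO./X.X] end (terminal -1, O#4); searched ..O/.O./X.X to 6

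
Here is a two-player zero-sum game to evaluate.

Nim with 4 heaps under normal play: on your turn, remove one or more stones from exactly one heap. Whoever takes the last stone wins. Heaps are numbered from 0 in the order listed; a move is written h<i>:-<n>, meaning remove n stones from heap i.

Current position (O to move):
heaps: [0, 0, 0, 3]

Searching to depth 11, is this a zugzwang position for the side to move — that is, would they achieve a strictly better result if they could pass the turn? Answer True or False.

ply 1, O at (0,0,0,3) | h3:-1=-1→(0,0,0,2); h3:-2=-1→(0,0,0,1); h3:-3=+1→(0,0,0,0)*
ply 2: (0,0,0,0) is terminal -1 (X); from (0,0,0,3) depth 11
pass branch (X moves first from the same position):
  | ply 1, X at (0,0,0,3) | h3:-1=-1→(0,0,0,2); h3:-2=-1→(0,0,0,1); h3:-3=+1→(0,0,0,0)*
  | ply 2: (0,0,0,0) is terminal -1 (O); from (0,0,0,3) depth 11
O moving scores +1; O passing scores -1

zugzwang((0,0,0,3), O) = False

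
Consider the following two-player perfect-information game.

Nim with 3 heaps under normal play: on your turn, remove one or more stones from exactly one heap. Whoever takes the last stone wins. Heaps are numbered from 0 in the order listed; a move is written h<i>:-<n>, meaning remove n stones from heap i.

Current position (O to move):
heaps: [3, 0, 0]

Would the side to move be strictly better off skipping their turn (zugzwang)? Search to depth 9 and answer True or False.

zugzwang((3,0,0), O) = False

[(3,0,0)] O move#1: h0:-1:-1/(2,0,0), h0:-2:-1/(1,0,0), h0:-3:+1/(0,0,0)*
[(0,0,0)] end (terminal -1, X#2); searched (3,0,0) to 9
suppose O passes — search the same position with X to move:
pass> [(3,0,0)] X move#1: h0:-1:-1/(2,0,0), h0:-2:-1/(1,0,0), h0:-3:+1/(0,0,0)*
pass> [(0,0,0)] end (terminal -1, O#2); searched (3,0,0) to 9
for O: play +1, pass -1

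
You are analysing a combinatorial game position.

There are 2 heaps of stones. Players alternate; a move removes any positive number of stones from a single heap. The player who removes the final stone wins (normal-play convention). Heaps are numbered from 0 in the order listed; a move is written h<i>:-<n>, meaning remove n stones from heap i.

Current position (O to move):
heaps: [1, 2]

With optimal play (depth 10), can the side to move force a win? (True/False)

O winning at [(1,2)]: True

p1 O@[(1,2)]: h0:-1[(0,2)]-1 h1:-1[(1,1)]+1* h1:-2[(1,0)]-1
p2 X@[(1,1)]: h0:-1[(0,1)]-1* h1:-1[(1,0)]-1
p3 O@[(0,1)]: h1:-1[(0,0)]+1*
p4 X@[(0,0)] terminal -1; root [(1,2)] d10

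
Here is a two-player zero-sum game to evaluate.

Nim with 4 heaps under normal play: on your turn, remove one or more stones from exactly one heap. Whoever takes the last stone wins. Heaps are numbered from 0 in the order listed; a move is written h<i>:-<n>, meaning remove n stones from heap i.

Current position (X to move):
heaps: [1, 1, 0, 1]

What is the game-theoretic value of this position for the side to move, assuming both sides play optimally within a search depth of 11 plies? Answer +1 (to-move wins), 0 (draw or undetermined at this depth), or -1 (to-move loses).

value((1,1,0,1), X) = +1

p1 X@[(1,1,0,1)]: h0:-1[(0,1,0,1)]+1* h1:-1[(1,0,0,1)]+1 h3:-1[(1,1,0,0)]+1
p2 O@[(0,1,0,1)]: h1:-1[(0,0,0,1)]-1* h3:-1[(0,1,0,0)]-1
p3 X@[(0,0,0,1)]: h3:-1[(0,0,0,0)]+1*
p4 O@[(0,0,0,0)] terminal -1; root [(1,1,0,1)] d11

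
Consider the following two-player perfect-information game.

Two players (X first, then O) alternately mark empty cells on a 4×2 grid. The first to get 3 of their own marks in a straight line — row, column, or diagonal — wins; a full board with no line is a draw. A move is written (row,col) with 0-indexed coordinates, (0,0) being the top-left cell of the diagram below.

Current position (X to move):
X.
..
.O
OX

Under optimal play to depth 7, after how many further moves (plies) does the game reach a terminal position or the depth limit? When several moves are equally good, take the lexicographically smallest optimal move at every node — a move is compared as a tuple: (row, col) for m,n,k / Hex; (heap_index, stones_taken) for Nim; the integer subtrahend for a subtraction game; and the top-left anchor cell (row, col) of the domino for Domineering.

p1 X@[X./../.O/OX]: (0,1)[XX/../.O/OX]+0* (1,0)[X./X./.O/OX]+0 (1,1)[X./.X/.O/OX]+0 (2,0)[X./../XO/OX]+0
p2 O@[XX/../.O/OX]: (1,0)[XX/O./.O/OX]+0* (1,1)[XX/.O/.O/OX]+0 (2,0)[XX/../OO/OX]+0
p3 X@[XX/O./.O/OX]: (1,1)[XX/OX/.O/OX]-1 (2,0)[XX/O./XO/OX]+0*
p4 O@[XX/O./XO/OX]: (1,1)[XX/OO/XO/OX]+0*
p5 X@[XX/OO/XO/OX] terminal +0; root [X./../.O/OX] d7

PV length from [X./../.O/OX]: 4 plies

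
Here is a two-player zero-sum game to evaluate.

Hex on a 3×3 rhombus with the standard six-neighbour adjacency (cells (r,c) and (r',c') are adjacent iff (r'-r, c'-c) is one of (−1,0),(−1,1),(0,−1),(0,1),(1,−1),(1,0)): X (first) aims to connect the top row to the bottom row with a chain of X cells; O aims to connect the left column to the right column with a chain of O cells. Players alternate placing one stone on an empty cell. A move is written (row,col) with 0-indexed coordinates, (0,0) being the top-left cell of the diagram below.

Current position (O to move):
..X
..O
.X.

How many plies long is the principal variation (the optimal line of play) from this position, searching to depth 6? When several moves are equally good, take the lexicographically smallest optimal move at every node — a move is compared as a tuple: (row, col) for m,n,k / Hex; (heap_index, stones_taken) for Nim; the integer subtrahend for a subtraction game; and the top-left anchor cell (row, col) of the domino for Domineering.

PV length from [..X/..O/.X.]: 5 plies

ply 1, O at ..X/..O/.X. | (0,0)=-1→O.X/..O/.X.; (0,1)=-1→.OX/..O/.X.; (1,0)=-1→..X/O.O/.X.; (1,1)=+1→..X/.OO/.X.*; (2,0)=-1→..X/..O/OX.; (2,2)=-1→..X/..O/.XO
ply 2, X at ..X/.OO/.X. | (0,0)=-1→X.X/.OO/.X.*; (0,1)=-1→.XX/.OO/.X.; (1,0)=-1→..X/XOO/.X.; (2,0)=-1→..X/.OO/XX.; (2,2)=-1→..X/.OO/.XX
ply 3, O at X.X/.OO/.X. | (0,1)=+1→XOX/.OO/.X.*; (1,0)=+1→X.X/OOO/.X.; (2,0)=+1→X.X/.OO/OX.; (2,2)=+1→X.X/.OO/.XO
ply 4, X at XOX/.OO/.X. | (1,0)=-1→XOX/XOO/.X.*; (2,0)=-1→XOX/.OO/XX.; (2,2)=-1→XOX/.OO/.XX
ply 5, O at XOX/XOO/.X. | (2,0)=+1→XOX/XOO/OX.*; (2,2)=-1→XOX/XOO/.XO
ply 6: XOX/XOO/OX. is terminal -1 (X); from ..X/..O/.X. depth 6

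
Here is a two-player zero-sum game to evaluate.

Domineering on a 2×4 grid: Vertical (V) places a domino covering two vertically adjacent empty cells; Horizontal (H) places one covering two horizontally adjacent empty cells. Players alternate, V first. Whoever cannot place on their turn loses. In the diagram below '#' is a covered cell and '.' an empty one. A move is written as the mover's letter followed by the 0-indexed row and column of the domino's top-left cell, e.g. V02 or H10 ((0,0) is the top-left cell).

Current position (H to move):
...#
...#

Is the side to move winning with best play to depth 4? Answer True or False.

H winning at [...#/...#]: True

ply 1, H at ...#/...# | H00=+1→##.#/...#*; H01=+1→.###/...#; H10=+1→...#/##.#; H11=+1→...#/.###
ply 2, V at ##.#/...# | V02=-1→####/..##*
ply 3, H at ####/..## | H10=+1→####/####*
ply 4: ####/#### is terminal -1 (V); from ...#/...# depth 4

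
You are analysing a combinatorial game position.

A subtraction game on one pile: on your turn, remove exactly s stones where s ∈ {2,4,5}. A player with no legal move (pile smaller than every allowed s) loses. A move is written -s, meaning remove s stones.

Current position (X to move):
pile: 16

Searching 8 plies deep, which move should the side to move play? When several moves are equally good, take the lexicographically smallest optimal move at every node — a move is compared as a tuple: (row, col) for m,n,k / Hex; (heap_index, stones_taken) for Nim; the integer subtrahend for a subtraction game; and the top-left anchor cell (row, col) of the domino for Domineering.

X's best at [16]: -2

ply 1, X at 16 | -2=+1→14*; -4=-1→12; -5=-1→11
ply 2, O at 14 | -2=-1→12*; -4=-1→10; -5=-1→9
ply 3, X at 12 | -2=-1→10; -4=+1→8*; -5=+1→7
ply 4, O at 8 | -2=-1→6*; -4=-1→4; -5=-1→3
ply 5, X at 6 | -2=-1→4; -4=-1→2; -5=+1→1*
ply 6: 1 is terminal -1 (O); from 16 depth 8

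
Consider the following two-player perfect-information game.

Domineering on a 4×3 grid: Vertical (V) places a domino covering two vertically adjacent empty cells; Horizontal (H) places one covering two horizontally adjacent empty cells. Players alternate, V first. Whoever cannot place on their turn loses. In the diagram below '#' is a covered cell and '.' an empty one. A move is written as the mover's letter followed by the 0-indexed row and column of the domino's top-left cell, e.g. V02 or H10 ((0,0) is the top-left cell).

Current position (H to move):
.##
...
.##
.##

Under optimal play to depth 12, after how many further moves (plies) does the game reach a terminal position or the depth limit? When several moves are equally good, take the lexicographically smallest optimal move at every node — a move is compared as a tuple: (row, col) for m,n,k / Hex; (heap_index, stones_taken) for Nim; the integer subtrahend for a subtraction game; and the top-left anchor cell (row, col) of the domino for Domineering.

PV length from [.##/.../.##/.##]: 2 plies

[.##/.../.##/.##] H move#1: H10:-1/.##/##./.##/.##*, H11:-1/.##/.##/.##/.##
[.##/##./.##/.##] V move#2: V20:+1/.##/##./###/###*
[.##/##./###/###] end (terminal -1, H#3); searched .##/.../.##/.## to 12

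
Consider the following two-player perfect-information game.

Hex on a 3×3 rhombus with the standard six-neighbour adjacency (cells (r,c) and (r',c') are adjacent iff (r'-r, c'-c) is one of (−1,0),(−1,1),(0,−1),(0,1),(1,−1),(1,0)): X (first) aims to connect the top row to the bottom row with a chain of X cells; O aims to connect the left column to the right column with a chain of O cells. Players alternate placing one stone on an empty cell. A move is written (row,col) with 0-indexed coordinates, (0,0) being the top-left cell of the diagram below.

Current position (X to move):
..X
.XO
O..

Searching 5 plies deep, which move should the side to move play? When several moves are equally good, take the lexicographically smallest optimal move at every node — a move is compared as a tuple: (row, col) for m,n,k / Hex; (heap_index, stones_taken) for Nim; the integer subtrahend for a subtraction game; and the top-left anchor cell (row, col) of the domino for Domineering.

[..X/.XO/O..] X move#1: (0,0):-1/X.X/.XO/O.., (0,1):-1/.XX/.XO/O.., (1,0):-1/..X/XXO/O.., (2,1):+1/..X/.XO/OX.*, (2,2):-1/..X/.XO/O.X
[..X/.XO/OX.] end (terminal -1, O#2); searched ..X/.XO/O.. to 5

X's best at [..X/.XO/O..]: (2,1)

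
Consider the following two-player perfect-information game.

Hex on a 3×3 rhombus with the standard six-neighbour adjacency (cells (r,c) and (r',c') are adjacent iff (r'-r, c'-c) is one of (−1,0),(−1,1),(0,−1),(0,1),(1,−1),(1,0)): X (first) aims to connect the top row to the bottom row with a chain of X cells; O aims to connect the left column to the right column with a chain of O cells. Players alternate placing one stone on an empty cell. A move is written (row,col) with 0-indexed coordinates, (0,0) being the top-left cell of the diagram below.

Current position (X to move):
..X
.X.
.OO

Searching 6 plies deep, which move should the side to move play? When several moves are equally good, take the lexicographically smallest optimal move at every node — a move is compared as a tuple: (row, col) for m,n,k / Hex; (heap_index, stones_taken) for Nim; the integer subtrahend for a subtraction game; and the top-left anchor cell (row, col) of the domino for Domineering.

ply 1, X at ..X/.X./.OO | (0,0)=-1→X.X/.X./.OO; (0,1)=-1→.XX/.X./.OO; (1,0)=-1→..X/XX./.OO; (1,2)=-1→..X/.XX/.OO; (2,0)=+1→..X/.X./XOO*
ply 2: ..X/.X./XOO is terminal -1 (O); from ..X/.X./.OO depth 6

X's best at [..X/.X./.OO]: (2,0)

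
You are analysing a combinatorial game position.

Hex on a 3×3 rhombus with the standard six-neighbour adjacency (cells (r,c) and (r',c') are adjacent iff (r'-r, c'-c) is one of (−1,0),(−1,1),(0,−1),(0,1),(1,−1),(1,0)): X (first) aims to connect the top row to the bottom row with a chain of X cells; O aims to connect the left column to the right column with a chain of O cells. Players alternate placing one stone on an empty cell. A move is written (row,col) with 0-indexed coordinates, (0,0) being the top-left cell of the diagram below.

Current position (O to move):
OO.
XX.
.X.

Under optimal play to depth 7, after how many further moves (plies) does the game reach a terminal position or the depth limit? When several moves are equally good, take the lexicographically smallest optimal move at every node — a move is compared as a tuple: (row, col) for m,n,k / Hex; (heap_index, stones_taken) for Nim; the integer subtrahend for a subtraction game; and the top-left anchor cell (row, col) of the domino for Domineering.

[OO./XX./.X.] O move#1: (0,2):+1/OOO/XX./.X.*, (1,2):-1/OO./XXO/.X., (2,0):-1/OO./XX./OX., (2,2):-1/OO./XX./.XO
[OOO/XX./.X.] end (terminal -1, X#2); searched OO./XX./.X. to 7

PV length from [OO./XX./.X.]: 1 ply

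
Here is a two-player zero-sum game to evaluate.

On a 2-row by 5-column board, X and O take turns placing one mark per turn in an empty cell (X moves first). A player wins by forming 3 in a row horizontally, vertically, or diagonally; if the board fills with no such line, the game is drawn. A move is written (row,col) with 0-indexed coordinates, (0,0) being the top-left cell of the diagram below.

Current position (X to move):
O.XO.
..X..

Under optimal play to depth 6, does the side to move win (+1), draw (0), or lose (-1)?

p1 X@[O.XO./..X..]: (0,1)[OXXO./..X..]+0 (0,4)[O.XOX/..X..]+0 (1,0)[O.XO./X.X..]+0 (1,1)[O.XO./.XX..]+1* (1,3)[O.XO./..XX.]+1 (1,4)[O.XO./..X.X]+0
p2 O@[O.XO./.XX..]: (0,1)[OOXO./.XX..]-1* (0,4)[O.XOO/.XX..]-1 (1,0)[O.XO./OXX..]-1 (1,3)[O.XO./.XXO.]-1 (1,4)[O.XO./.XX.O]-1
p3 X@[OOXO./.XX..]: (0,4)[OOXOX/.XX..]+1* (1,0)[OOXO./XXX..]+1 (1,3)[OOXO./.XXX.]+1 (1,4)[OOXO./.XX.X]+1
p4 O@[OOXOX/.XX..]: (1,0)[OOXOX/OXX..]-1* (1,3)[OOXOX/.XXO.]-1 (1,4)[OOXOX/.XX.O]-1
p5 X@[OOXOX/OXX..]: (1,3)[OOXOX/OXXX.]+1* (1,4)[OOXOX/OXX.X]+0
p6 O@[OOXOX/OXXX.] terminal -1; root [O.XO./..X..] d6

value(O.XO./..X.., X) = +1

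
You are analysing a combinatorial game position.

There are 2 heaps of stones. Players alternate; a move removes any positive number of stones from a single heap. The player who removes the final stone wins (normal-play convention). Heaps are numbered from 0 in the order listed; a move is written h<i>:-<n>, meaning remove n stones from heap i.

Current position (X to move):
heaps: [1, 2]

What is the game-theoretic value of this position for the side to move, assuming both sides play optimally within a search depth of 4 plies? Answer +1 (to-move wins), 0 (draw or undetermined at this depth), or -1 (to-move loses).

ply 1, X at (1,2) | h0:-1=-1→(0,2); h1:-1=+1→(1,1)*; h1:-2=-1→(1,0)
ply 2, O at (1,1) | h0:-1=-1→(0,1)*; h1:-1=-1→(1,0)
ply 3, X at (0,1) | h1:-1=+1→(0,0)*
ply 4: (0,0) is terminal -1 (O); from (1,2) depth 4

value((1,2), X) = +1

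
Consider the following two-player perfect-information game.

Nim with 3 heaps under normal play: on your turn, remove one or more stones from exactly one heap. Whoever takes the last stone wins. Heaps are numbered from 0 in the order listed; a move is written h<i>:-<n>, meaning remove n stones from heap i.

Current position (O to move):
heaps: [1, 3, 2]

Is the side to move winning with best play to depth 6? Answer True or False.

ply 1, O at (1,3,2) | h0:-1=-1→(0,3,2)*; h1:-1=-1→(1,2,2); h1:-2=-1→(1,1,2); h1:-3=-1→(1,0,2); h2:-1=-1→(1,3,1); h2:-2=-1→(1,3,0)
ply 2, X at (0,3,2) | h1:-1=+1→(0,2,2)*; h1:-2=-1→(0,1,2); h1:-3=-1→(0,0,2); h2:-1=-1→(0,3,1); h2:-2=-1→(0,3,0)
ply 3, O at (0,2,2) | h1:-1=-1→(0,1,2)*; h1:-2=-1→(0,0,2); h2:-1=-1→(0,2,1); h2:-2=-1→(0,2,0)
ply 4, X at (0,1,2) | h1:-1=-1→(0,0,2); h2:-1=+1→(0,1,1)*; h2:-2=-1→(0,1,0)
ply 5, O at (0,1,1) | h1:-1=-1→(0,0,1)*; h2:-1=-1→(0,1,0)
ply 6, X at (0,0,1) | h2:-1=+1→(0,0,0)*
ply 7: (0,0,0) is terminal -1 (O); from (1,3,2) depth 6

O winning at [(1,3,2)]: False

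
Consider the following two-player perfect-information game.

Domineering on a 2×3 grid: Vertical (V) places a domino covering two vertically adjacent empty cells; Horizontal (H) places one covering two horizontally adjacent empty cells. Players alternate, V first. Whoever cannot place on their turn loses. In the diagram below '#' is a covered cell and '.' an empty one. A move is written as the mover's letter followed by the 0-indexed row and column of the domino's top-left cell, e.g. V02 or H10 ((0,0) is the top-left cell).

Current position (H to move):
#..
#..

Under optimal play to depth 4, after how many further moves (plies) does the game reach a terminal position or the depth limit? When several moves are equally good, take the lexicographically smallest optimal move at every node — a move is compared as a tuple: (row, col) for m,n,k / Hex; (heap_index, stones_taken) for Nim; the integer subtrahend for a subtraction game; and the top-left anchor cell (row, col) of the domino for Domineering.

[#../#..] H move#1: H01:+1/###/#..*, H11:+1/#../###
[###/#..] end (terminal -1, V#2); searched #../#.. to 4

PV length from [#../#..]: 1 ply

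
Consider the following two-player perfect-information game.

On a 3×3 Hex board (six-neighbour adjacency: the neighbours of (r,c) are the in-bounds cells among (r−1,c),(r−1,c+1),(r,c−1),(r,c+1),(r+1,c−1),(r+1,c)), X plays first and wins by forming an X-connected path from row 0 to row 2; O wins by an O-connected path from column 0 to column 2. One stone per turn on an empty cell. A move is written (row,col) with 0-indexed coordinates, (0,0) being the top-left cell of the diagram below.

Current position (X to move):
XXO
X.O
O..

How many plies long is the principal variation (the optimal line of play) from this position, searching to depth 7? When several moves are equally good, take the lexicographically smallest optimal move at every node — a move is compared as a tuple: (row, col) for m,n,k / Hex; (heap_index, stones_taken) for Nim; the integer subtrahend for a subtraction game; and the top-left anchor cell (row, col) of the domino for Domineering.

ply 1, X at XXO/X.O/O.. | (1,1)=-1→XXO/XXO/O..*; (2,1)=-1→XXO/X.O/OX.; (2,2)=-1→XXO/X.O/O.X
ply 2, O at XXO/XXO/O.. | (2,1)=+1→XXO/XXO/OO.*; (2,2)=-1→XXO/XXO/O.O
ply 3: XXO/XXO/OO. is terminal -1 (X); from XXO/X.O/O.. depth 7

PV length from [XXO/X.O/O..]: 2 plies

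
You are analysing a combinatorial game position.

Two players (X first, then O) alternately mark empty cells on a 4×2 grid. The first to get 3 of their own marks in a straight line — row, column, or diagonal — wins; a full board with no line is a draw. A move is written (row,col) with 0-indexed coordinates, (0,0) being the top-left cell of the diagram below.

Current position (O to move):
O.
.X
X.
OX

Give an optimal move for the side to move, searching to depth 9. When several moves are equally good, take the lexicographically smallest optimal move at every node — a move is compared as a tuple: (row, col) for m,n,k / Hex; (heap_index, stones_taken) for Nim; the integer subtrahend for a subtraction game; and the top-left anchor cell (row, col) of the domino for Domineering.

O's best at [O./.X/X./OX]: (2,1)

ply 1, O at O./.X/X./OX | (0,1)=-1→OO/.X/X./OX; (1,0)=-1→O./OX/X./OX; (2,1)=+0→O./.X/XO/OX*
ply 2, X at O./.X/XO/OX | (0,1)=+0→OX/.X/XO/OX*; (1,0)=+0→O./XX/XO/OX
ply 3, O at OX/.X/XO/OX | (1,0)=+0→OX/OX/XO/OX*
ply 4: OX/OX/XO/OX is terminal +0 (X); from O./.X/X./OX depth 9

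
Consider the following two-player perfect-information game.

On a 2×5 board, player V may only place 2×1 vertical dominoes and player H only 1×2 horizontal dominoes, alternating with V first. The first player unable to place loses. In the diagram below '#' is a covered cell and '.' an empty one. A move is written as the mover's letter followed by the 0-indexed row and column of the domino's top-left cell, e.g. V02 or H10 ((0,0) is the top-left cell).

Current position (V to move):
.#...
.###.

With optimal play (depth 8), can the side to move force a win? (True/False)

p1 V@[.#.../.###.]: V00[##.../####.]-1 V04[.#..#/.####]+1*
p2 H@[.#..#/.####]: H02[.####/.####]-1*
p3 V@[.####/.####]: V00[#####/#####]+1*
p4 H@[#####/#####] terminal -1; root [.#.../.###.] d8

V winning at [.#.../.###.]: True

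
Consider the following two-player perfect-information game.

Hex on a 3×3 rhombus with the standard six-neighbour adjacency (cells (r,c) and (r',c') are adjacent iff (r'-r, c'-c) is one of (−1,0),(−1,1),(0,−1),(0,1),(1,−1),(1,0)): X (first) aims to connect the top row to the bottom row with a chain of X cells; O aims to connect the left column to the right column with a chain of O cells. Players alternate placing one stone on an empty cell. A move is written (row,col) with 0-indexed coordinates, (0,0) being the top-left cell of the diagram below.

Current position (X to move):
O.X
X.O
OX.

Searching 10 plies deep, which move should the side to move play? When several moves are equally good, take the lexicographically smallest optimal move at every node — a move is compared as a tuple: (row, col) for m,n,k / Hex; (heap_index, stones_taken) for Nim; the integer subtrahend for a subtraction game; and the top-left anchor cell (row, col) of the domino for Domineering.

X's best at [O.X/X.O/OX.]: (1,1)

p1 X@[O.X/X.O/OX.]: (0,1)[OXX/X.O/OX.]-1 (1,1)[O.X/XXO/OX.]+1* (2,2)[O.X/X.O/OXX]-1
p2 O@[O.X/XXO/OX.] terminal -1; root [O.X/X.O/OX.] d10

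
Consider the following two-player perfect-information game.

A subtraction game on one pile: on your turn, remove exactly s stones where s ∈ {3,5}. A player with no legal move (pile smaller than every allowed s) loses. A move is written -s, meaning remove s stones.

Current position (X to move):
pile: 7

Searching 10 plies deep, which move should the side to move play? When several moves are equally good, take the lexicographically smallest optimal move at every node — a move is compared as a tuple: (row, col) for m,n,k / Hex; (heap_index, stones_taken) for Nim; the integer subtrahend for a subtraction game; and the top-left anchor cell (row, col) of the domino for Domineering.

X's best at [7]: -5

p1 X@[7]: -3[4]-1 -5[2]+1*
p2 O@[2] terminal -1; root [7] d10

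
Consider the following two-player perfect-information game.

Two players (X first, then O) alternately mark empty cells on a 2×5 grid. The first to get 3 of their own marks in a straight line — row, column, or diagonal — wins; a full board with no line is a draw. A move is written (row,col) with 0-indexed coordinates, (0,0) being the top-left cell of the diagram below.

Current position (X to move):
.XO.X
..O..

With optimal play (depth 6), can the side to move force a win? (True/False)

X winning at [.XO.X/..O..]: False

p1 X@[.XO.X/..O..]: (0,0)[XXO.X/..O..]-1 (0,3)[.XOXX/..O..]-1 (1,0)[.XO.X/X.O..]-1 (1,1)[.XO.X/.XO..]+0* (1,3)[.XO.X/..OX.]+0 (1,4)[.XO.X/..O.X]-1
p2 O@[.XO.X/.XO..]: (0,0)[OXO.X/.XO..]+0* (0,3)[.XOOX/.XO..]+0 (1,0)[.XO.X/OXO..]+0 (1,3)[.XO.X/.XOO.]+0 (1,4)[.XO.X/.XO.O]+0
p3 X@[OXO.X/.XO..]: (0,3)[OXOXX/.XO..]+0* (1,0)[OXO.X/XXO..]+0 (1,3)[OXO.X/.XOX.]+0 (1,4)[OXO.X/.XO.X]+0
p4 O@[OXOXX/.XO..]: (1,0)[OXOXX/OXO..]+0* (1,3)[OXOXX/.XOO.]+0 (1,4)[OXOXX/.XO.O]+0
p5 X@[OXOXX/OXO..]: (1,3)[OXOXX/OXOX.]+0* (1,4)[OXOXX/OXO.X]+0
p6 O@[OXOXX/OXOX.]: (1,4)[OXOXX/OXOXO]+0*
p7 X@[OXOXX/OXOXO] terminal +0; root [.XO.X/..O..] d6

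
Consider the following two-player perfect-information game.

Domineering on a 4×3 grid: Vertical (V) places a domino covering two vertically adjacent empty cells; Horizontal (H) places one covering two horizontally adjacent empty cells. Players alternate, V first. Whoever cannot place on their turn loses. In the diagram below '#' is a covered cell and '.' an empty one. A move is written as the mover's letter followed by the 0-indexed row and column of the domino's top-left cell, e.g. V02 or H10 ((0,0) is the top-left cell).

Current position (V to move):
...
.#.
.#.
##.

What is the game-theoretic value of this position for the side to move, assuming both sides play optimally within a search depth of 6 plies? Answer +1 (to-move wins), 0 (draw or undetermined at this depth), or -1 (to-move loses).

value(.../.#./.#./##., V) = +1

ply 1, V at .../.#./.#./##. | V00=+1→#../##./.#./##.*; V02=+1→..#/.##/.#./##.; V10=+1→.../##./##./##.; V12=+1→.../.##/.##/##.; V22=+1→.../.#./.##/###
ply 2, H at #../##./.#./##. | H01=-1→###/##./.#./##.*
ply 3, V at ###/##./.#./##. | V12=+1→###/###/.##/##.*; V22=+1→###/##./.##/###
ply 4: ###/###/.##/##. is terminal -1 (H); from .../.#./.#./##. depth 6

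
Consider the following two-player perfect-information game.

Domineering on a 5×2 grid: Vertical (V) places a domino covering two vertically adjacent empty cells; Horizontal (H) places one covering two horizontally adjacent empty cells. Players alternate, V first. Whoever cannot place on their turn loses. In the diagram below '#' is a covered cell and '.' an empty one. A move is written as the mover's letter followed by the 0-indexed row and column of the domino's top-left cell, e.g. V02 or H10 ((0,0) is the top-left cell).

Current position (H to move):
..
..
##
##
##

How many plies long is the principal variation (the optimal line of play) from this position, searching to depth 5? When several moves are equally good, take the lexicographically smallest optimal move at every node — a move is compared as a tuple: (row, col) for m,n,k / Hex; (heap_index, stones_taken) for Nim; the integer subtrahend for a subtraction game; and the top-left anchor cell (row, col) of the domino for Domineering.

ply 1, H at ../../##/##/## | H00=+1→##/../##/##/##*; H10=+1→../##/##/##/##
ply 2: ##/../##/##/## is terminal -1 (V); from ../../##/##/## depth 5

PV length from [../../##/##/##]: 1 ply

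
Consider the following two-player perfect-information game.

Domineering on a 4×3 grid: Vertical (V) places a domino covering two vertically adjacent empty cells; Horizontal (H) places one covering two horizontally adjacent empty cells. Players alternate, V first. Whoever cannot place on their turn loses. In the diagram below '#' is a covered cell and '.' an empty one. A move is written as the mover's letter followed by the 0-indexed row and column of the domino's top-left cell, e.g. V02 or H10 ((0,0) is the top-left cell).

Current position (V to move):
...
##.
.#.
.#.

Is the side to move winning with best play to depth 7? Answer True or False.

p1 V@[.../##./.#./.#.]: V02[..#/###/.#./.#.]+1* V12[.../###/.##/.#.]+1 V20[.../##./##./##.]+1 V22[.../##./.##/.##]+1
p2 H@[..#/###/.#./.#.]: H00[###/###/.#./.#.]-1*
p3 V@[###/###/.#./.#.]: V20[###/###/##./##.]+1* V22[###/###/.##/.##]+1
p4 H@[###/###/##./##.] terminal -1; root [.../##./.#./.#.] d7

V winning at [.../##./.#./.#.]: True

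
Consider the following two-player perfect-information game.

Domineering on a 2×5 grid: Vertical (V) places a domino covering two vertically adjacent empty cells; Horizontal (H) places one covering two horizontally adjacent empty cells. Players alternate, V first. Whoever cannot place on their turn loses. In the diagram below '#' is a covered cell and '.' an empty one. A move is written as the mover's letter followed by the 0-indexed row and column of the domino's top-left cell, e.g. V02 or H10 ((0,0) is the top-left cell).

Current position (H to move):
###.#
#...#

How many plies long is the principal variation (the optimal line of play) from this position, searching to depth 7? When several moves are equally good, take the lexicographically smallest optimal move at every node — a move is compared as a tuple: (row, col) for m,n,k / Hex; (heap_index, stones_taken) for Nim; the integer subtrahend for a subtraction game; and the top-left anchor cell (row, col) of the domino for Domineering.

ply 1, H at ###.#/#...# | H11=-1→###.#/###.#; H12=+1→###.#/#.###*
ply 2: ###.#/#.### is terminal -1 (V); from ###.#/#...# depth 7

PV length from [###.#/#...#]: 1 ply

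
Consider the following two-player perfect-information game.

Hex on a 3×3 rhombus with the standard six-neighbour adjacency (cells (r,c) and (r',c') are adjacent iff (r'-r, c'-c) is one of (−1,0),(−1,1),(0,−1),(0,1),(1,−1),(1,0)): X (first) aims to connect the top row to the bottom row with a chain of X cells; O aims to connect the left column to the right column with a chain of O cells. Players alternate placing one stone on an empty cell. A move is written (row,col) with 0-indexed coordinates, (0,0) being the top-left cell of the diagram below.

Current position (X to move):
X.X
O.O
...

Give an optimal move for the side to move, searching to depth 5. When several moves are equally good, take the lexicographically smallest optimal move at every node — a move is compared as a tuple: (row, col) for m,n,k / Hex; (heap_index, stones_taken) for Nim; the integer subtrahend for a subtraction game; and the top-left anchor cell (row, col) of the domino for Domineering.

X's best at [X.X/O.O/...]: (1,1)

p1 X@[X.X/O.O/...]: (0,1)[XXX/O.O/...]-1 (1,1)[X.X/OXO/...]+1* (2,0)[X.X/O.O/X..]-1 (2,1)[X.X/O.O/.X.]-1 (2,2)[X.X/O.O/..X]-1
p2 O@[X.X/OXO/...]: (0,1)[XOX/OXO/...]-1* (2,0)[X.X/OXO/O..]-1 (2,1)[X.X/OXO/.O.]-1 (2,2)[X.X/OXO/..O]-1
p3 X@[XOX/OXO/...]: (2,0)[XOX/OXO/X..]+1* (2,1)[XOX/OXO/.X.]+1 (2,2)[XOX/OXO/..X]+1
p4 O@[XOX/OXO/X..] terminal -1; root [X.X/O.O/...] d5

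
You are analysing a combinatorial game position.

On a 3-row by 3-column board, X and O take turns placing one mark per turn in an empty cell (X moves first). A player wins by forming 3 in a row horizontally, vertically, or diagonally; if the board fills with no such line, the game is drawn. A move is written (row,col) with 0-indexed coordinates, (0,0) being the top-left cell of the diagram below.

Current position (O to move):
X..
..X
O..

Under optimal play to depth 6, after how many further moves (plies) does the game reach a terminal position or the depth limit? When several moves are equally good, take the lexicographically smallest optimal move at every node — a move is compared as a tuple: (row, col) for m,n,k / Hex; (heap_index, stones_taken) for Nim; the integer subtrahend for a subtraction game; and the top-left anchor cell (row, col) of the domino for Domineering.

PV length from [X../..X/O..]: 6 plies

p1 O@[X../..X/O..]: (0,1)[XO./..X/O..]-1 (0,2)[X.O/..X/O..]-1 (1,0)[X../O.X/O..]-1 (1,1)[X../.OX/O..]-1 (2,1)[X../..X/OO.]-1 (2,2)[X../..X/O.O]+0*
p2 X@[X../..X/O.O]: (0,1)[XX./..X/O.O]-1 (0,2)[X.X/..X/O.O]-1 (1,0)[X../X.X/O.O]-1 (1,1)[X../.XX/O.O]-1 (2,1)[X../..X/OXO]+0*
p3 O@[X../..X/OXO]: (0,1)[XO./..X/OXO]+0* (0,2)[X.O/..X/OXO]-1 (1,0)[X../O.X/OXO]-1 (1,1)[X../.OX/OXO]+0
p4 X@[XO./..X/OXO]: (0,2)[XOX/..X/OXO]+0* (1,0)[XO./X.X/OXO]+0 (1,1)[XO./.XX/OXO]+0
p5 O@[XOX/..X/OXO]: (1,0)[XOX/O.X/OXO]+0* (1,1)[XOX/.OX/OXO]+0
p6 X@[XOX/O.X/OXO]: (1,1)[XOX/OXX/OXO]+0*
p7 O@[XOX/OXX/OXO] terminal +0; root [X../..X/O..] d6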